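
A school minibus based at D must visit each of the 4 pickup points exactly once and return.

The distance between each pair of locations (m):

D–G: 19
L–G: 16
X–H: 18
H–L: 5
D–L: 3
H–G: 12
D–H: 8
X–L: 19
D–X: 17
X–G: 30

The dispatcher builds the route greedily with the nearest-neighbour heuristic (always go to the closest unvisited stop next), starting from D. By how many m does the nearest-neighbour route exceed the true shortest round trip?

D: L=3, H=8, X=17, G=19 ⇒ L
L: H=5, G=16, X=19 ⇒ H
H: G=12, X=18 ⇒ G
G: X=30 ⇒ X
NN route D → L → H → G → X → D costs 67.
Optimal: D → X → H → G → L → D costs 66 (by enumerating all 12 distinct tours).
Excess = 67 − 66 = 1.

1 m longer than the optimal tour.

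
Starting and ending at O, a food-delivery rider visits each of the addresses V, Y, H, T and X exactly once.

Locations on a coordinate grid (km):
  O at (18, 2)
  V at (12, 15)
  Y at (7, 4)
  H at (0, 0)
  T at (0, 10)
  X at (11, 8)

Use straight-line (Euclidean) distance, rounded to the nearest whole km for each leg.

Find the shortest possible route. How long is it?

Shortest round trip = 58 km.

O - V - Y - H - T - X - O: 14+12+8+10+11+9 = 64
O - V - Y - H - X - T - O: 14+12+8+14+11+20 = 79
O - V - Y - T - H - X - O: 14+12+9+10+14+9 = 68
O - V - Y - T - X - H - O: 14+12+9+11+14+18 = 78
O - V - Y - X - H - T - O: 14+12+6+14+10+20 = 76
O - V - Y - X - T - H - O: 14+12+6+11+10+18 = 71
O - V - H - Y - T - X - O: 14+19+8+9+11+9 = 70
O - V - H - Y - X - T - O: 14+19+8+6+11+20 = 78
O - V - H - T - Y - X - O: 14+19+10+9+6+9 = 67
O - V - H - T - X - Y - O: 14+19+10+11+6+11 = 71
O - V - H - X - Y - T - O: 14+19+14+6+9+20 = 82
O - V - H - X - T - Y - O: 14+19+14+11+9+11 = 78
O - V - T - Y - H - X - O: 14+13+9+8+14+9 = 67
O - V - T - Y - X - H - O: 14+13+9+6+14+18 = 74
… (46 more)
O - Y - H - T - V - X - O: 11+8+10+13+7+9 = 58  ← best
The minimum is 58.
One optimal route: O → Y → H → T → V → X → O (or its reverse).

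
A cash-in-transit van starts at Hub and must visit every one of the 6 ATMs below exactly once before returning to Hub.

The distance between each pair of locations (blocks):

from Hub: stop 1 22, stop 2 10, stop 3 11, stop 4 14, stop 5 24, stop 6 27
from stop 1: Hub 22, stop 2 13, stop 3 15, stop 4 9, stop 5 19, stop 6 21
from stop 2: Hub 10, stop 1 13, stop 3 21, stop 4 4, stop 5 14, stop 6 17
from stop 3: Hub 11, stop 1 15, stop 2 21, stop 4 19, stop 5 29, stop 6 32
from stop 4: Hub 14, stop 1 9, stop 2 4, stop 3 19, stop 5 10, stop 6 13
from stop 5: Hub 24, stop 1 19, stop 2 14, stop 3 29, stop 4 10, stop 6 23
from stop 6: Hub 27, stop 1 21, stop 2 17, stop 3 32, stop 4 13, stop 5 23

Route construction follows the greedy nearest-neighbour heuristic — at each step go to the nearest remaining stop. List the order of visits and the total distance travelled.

From Hub: distances to unvisited — stop 2=10, stop 3=11, stop 4=14, stop 1=22, stop 5=24, stop 6=27. Nearest is stop 2 (10).
From stop 2: distances to unvisited — stop 4=4, stop 1=13, stop 5=14, stop 6=17, stop 3=21. Nearest is stop 4 (4).
From stop 4: distances to unvisited — stop 1=9, stop 5=10, stop 6=13, stop 3=19. Nearest is stop 1 (9).
From stop 1: distances to unvisited — stop 3=15, stop 5=19, stop 6=21. Nearest is stop 3 (15).
From stop 3: distances to unvisited — stop 5=29, stop 6=32. Nearest is stop 5 (29).
From stop 5: distances to unvisited — stop 6=23. Nearest is stop 6 (23).
Return stop 6→Hub: 27.
Total = 10 + 4 + 9 + 15 + 29 + 23 + 27 = 117.

Total distance 117 blocks via the nearest-neighbour route Hub → stop 2 → stop 4 → stop 1 → stop 3 → stop 5 → stop 6 → Hub.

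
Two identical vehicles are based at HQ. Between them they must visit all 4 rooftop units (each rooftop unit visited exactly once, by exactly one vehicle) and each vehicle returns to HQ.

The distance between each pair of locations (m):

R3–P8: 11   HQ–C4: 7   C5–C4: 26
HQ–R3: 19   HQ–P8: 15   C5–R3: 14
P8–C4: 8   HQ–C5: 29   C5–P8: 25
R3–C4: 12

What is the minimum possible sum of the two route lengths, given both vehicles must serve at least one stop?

83 m — the smallest possible combined total.

Check every non-empty split of the stops between the two vehicles; for each half take its own optimal tour:
  {C5} + {R3, P8, C4}: 58 + 45 = 103
  {R3} + {C5, P8, C4}: 38 + 69 = 107
  {C5, R3} + {P8, C4}: 62 + 30 = 92
  {P8} + {C5, R3, C4}: 30 + 62 = 92
  {C5, P8} + {R3, C4}: 69 + 38 = 107
  {R3, P8} + {C5, C4}: 45 + 62 = 107
  … (7 splits in total)
  {C5, R3, P8} + {C4}: 69 + 14 = 83  ← best
Best: vehicle 1 HQ → C5 → R3 → P8 → HQ = 69; vehicle 2 HQ → C4 → HQ = 14; combined 83.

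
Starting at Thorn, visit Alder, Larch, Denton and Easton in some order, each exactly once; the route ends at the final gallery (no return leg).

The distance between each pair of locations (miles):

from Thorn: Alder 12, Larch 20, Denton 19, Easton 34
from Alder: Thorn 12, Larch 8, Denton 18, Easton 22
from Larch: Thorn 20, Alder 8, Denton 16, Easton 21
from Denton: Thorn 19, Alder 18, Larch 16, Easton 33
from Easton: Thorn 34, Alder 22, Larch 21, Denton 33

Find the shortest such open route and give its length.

Minimum one-way distance = 65 miles.

There are 4! = 24 possible orderings.
Thorn - Alder - Larch - Denton - Easton: 12+8+16+33 = 69
Thorn - Alder - Larch - Easton - Denton: 12+8+21+33 = 74
Thorn - Alder - Denton - Larch - Easton: 12+18+16+21 = 67
Thorn - Alder - Denton - Easton - Larch: 12+18+33+21 = 84
Thorn - Alder - Easton - Larch - Denton: 12+22+21+16 = 71
Thorn - Alder - Easton - Denton - Larch: 12+22+33+16 = 83
Thorn - Larch - Alder - Denton - Easton: 20+8+18+33 = 79
Thorn - Larch - Alder - Easton - Denton: 20+8+22+33 = 83
Thorn - Larch - Denton - Alder - Easton: 20+16+18+22 = 76
Thorn - Larch - Denton - Easton - Alder: 20+16+33+22 = 91
Thorn - Larch - Easton - Alder - Denton: 20+21+22+18 = 81
Thorn - Larch - Easton - Denton - Alder: 20+21+33+18 = 92
Thorn - Denton - Alder - Larch - Easton: 19+18+8+21 = 66
Thorn - Denton - Alder - Easton - Larch: 19+18+22+21 = 80
… (10 more)
Thorn - Denton - Larch - Alder - Easton: 19+16+8+22 = 65  ← best
The minimum is 65.
One shortest path: Thorn → Denton → Larch → Alder → Easton.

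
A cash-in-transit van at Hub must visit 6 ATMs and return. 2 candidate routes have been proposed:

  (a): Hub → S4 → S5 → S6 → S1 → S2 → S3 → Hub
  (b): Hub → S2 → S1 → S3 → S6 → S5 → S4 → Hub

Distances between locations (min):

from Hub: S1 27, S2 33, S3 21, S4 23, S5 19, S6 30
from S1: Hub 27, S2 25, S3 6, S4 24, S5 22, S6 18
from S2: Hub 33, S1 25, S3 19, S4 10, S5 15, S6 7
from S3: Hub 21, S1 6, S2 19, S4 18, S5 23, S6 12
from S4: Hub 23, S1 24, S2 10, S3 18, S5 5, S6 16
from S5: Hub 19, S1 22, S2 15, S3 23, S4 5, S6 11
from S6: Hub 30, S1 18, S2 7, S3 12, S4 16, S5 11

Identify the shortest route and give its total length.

Shortest is (b), total 115 min.

(a): 23 + 5 + 11 + 18 + 25 + 19 + 21 = 122
(b): 33 + 25 + 6 + 12 + 11 + 5 + 23 = 115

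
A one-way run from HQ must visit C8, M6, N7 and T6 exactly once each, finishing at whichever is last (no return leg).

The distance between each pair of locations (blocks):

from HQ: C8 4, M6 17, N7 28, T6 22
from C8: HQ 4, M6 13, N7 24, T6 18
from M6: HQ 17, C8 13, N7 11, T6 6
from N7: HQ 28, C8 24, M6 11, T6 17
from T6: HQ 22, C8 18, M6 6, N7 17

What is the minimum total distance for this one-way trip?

There are 4! = 24 possible orderings.
HQ → C8 → M6 → N7 → T6: 4+13+11+17 = 45
HQ → C8 → M6 → T6 → N7: 4+13+6+17 = 40
HQ → C8 → N7 → M6 → T6: 4+24+11+6 = 45
HQ → C8 → N7 → T6 → M6: 4+24+17+6 = 51
HQ → C8 → T6 → M6 → N7: 4+18+6+11 = 39
HQ → C8 → T6 → N7 → M6: 4+18+17+11 = 50
HQ → M6 → C8 → N7 → T6: 17+13+24+17 = 71
HQ → M6 → C8 → T6 → N7: 17+13+18+17 = 65
HQ → M6 → N7 → C8 → T6: 17+11+24+18 = 70
HQ → M6 → N7 → T6 → C8: 17+11+17+18 = 63
HQ → M6 → T6 → C8 → N7: 17+6+18+24 = 65
HQ → M6 → T6 → N7 → C8: 17+6+17+24 = 64
HQ → N7 → C8 → M6 → T6: 28+24+13+6 = 71
HQ → N7 → C8 → T6 → M6: 28+24+18+6 = 76
… (10 more)
The minimum is 39.
One shortest path: HQ → C8 → T6 → M6 → N7.

Shortest open route: 39 blocks.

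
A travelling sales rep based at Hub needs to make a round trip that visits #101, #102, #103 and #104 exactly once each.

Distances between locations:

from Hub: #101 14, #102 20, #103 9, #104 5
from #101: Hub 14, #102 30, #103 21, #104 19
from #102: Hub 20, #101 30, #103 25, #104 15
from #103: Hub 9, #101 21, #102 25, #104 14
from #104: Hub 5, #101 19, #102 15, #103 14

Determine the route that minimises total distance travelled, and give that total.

There are 12 distinct closed tours to check (reversals are equivalent).
Hub - #101 - #102 - #103 - #104 - Hub: 14+30+25+14+5 = 88
Hub - #101 - #102 - #104 - #103 - Hub: 14+30+15+14+9 = 82
Hub - #101 - #103 - #102 - #104 - Hub: 14+21+25+15+5 = 80
Hub - #101 - #103 - #104 - #102 - Hub: 14+21+14+15+20 = 84
Hub - #101 - #104 - #102 - #103 - Hub: 14+19+15+25+9 = 82
Hub - #101 - #104 - #103 - #102 - Hub: 14+19+14+25+20 = 92
Hub - #102 - #101 - #103 - #104 - Hub: 20+30+21+14+5 = 90
Hub - #102 - #101 - #104 - #103 - Hub: 20+30+19+14+9 = 92
Hub - #102 - #103 - #101 - #104 - Hub: 20+25+21+19+5 = 90
Hub - #102 - #104 - #101 - #103 - Hub: 20+15+19+21+9 = 84
Hub - #103 - #101 - #102 - #104 - Hub: 9+21+30+15+5 = 80
Hub - #103 - #102 - #101 - #104 - Hub: 9+25+30+19+5 = 88
The minimum is 80.
One optimal route: Hub → #101 → #103 → #102 → #104 → Hub (or its reverse).

80 — the shortest possible round trip.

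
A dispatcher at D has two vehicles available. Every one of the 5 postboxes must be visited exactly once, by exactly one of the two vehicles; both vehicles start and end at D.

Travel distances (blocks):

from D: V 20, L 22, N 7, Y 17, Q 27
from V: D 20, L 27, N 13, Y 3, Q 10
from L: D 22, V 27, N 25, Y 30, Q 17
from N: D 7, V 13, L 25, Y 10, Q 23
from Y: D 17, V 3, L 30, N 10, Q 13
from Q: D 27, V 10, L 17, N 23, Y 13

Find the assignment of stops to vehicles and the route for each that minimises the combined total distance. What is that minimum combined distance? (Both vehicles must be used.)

Minimum combined distance: 83 blocks.

Try each way of splitting the stops between the two vehicles (each non-empty) and, for each split, find the best tour for each vehicle:
  {V} + {L, N, Y, Q}: 40 + 69 = 109
  {L} + {V, N, Y, Q}: 44 + 57 = 101
  {V, L} + {N, Y, Q}: 69 + 57 = 126
  {N} + {V, L, Y, Q}: 14 + 69 = 83
  {V, N} + {L, Y, Q}: 40 + 69 = 109
  {L, N} + {V, Y, Q}: 54 + 57 = 111
  … (15 splits in total)
Best: vehicle 1 D → N → D = 14; vehicle 2 D → L → Q → V → Y → D = 69; combined 83.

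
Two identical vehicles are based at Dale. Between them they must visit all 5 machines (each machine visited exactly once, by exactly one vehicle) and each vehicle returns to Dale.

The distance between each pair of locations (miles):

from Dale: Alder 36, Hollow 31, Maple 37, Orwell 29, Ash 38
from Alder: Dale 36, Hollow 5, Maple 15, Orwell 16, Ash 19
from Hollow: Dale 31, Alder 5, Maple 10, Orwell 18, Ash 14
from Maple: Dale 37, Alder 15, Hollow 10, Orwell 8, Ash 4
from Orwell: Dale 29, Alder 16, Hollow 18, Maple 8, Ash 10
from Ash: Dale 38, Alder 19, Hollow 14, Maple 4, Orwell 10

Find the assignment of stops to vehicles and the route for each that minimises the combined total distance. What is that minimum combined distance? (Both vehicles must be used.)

Check every non-empty split of the stops between the two vehicles; for each half take its own optimal tour:
  {Alder} + {Hollow, Maple, Orwell, Ash}: 72 + 84 = 156
  {Hollow} + {Alder, Maple, Orwell, Ash}: 62 + 94 = 156
  {Alder, Hollow} + {Maple, Orwell, Ash}: 72 + 79 = 151
  {Maple} + {Alder, Hollow, Orwell, Ash}: 74 + 94 = 168
  {Alder, Maple} + {Hollow, Orwell, Ash}: 88 + 84 = 172
  {Hollow, Maple} + {Alder, Orwell, Ash}: 78 + 94 = 172
  … (15 splits in total)
Best: vehicle 1 Dale → Alder → Hollow → Dale = 72; vehicle 2 Dale → Orwell → Maple → Ash → Dale = 79; combined 151.

Minimum combined distance: 151 miles.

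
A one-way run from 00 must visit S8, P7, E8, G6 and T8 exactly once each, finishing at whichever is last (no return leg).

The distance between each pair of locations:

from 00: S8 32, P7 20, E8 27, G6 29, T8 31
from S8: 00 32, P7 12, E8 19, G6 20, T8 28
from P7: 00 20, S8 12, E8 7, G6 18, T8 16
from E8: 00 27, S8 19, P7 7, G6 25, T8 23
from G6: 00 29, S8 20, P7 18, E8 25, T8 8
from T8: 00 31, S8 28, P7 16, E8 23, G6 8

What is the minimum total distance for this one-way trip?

Minimum one-way distance = 74.

There are 5! = 120 possible orderings.
00 - S8 - P7 - E8 - G6 - T8: 32+12+7+25+8 = 84
00 - S8 - P7 - E8 - T8 - G6: 32+12+7+23+8 = 82
00 - S8 - P7 - G6 - E8 - T8: 32+12+18+25+23 = 110
00 - S8 - P7 - G6 - T8 - E8: 32+12+18+8+23 = 93
00 - S8 - P7 - T8 - E8 - G6: 32+12+16+23+25 = 108
00 - S8 - P7 - T8 - G6 - E8: 32+12+16+8+25 = 93
00 - S8 - E8 - P7 - G6 - T8: 32+19+7+18+8 = 84
00 - S8 - E8 - P7 - T8 - G6: 32+19+7+16+8 = 82
00 - S8 - E8 - G6 - P7 - T8: 32+19+25+18+16 = 110
00 - S8 - E8 - G6 - T8 - P7: 32+19+25+8+16 = 100
00 - S8 - E8 - T8 - P7 - G6: 32+19+23+16+18 = 108
00 - S8 - E8 - T8 - G6 - P7: 32+19+23+8+18 = 100
00 - S8 - G6 - P7 - E8 - T8: 32+20+18+7+23 = 100
00 - S8 - G6 - P7 - T8 - E8: 32+20+18+16+23 = 109
… (106 more)
00 - P7 - E8 - S8 - G6 - T8: 20+7+19+20+8 = 74  ← best
The minimum is 74.
One shortest path: 00 → P7 → E8 → S8 → G6 → T8.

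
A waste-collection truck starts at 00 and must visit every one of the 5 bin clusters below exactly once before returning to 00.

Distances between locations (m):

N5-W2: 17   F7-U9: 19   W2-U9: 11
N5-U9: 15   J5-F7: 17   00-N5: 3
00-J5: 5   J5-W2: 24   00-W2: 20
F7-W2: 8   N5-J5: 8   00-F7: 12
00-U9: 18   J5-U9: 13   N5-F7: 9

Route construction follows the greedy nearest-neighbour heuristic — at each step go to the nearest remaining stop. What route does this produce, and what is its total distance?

From 00: distances to unvisited — N5=3, J5=5, F7=12, U9=18, W2=20. Nearest is N5 (3).
From N5: distances to unvisited — J5=8, F7=9, U9=15, W2=17. Nearest is J5 (8).
From J5: distances to unvisited — U9=13, F7=17, W2=24. Nearest is U9 (13).
From U9: distances to unvisited — W2=11, F7=19. Nearest is W2 (11).
From W2: distances to unvisited — F7=8. Nearest is F7 (8).
Return F7→00: 12.
Total = 3 + 8 + 13 + 11 + 8 + 12 = 55.

Total distance 55 m via the nearest-neighbour route 00 → N5 → J5 → U9 → W2 → F7 → 00.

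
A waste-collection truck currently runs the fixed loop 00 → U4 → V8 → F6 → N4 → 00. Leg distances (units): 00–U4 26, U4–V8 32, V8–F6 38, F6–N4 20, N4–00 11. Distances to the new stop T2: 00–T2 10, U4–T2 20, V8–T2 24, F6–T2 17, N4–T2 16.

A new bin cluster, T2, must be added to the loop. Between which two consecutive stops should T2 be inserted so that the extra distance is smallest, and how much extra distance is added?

Adding 3 by placing T2 on the V8–F6 leg.

Insertion cost between consecutive stops i–j is d(i,T2) + d(T2,j) − d(i,j):
  between 00 and U4: 10 + 20 − 26 = 4
  between U4 and V8: 20 + 24 − 32 = 12
  between V8 and F6: 24 + 17 − 38 = 3
  between F6 and N4: 17 + 16 − 20 = 13
  between N4 and 00: 16 + 10 − 11 = 15
Cheapest insertion is between V8 and F6, adding 3.
New total = 127 + 3 = 130.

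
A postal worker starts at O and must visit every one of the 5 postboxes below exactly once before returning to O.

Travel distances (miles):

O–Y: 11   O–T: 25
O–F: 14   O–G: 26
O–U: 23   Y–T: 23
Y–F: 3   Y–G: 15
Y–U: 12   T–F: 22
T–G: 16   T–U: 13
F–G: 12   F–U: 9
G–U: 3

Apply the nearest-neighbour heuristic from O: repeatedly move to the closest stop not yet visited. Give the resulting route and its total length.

Nearest-neighbour total = 67 miles; route O → Y → F → U → G → T → O.

O → [Y:11 / F:14 / U:23 / T:25 / G:26] → Y (11)
Y → [F:3 / U:12 / G:15 / T:23] → F (3)
F → [U:9 / G:12 / T:22] → U (9)
U → [G:3 / T:13] → G (3)
G → [T:16] → T (16)
Return T→O: 25.
Total = 11 + 3 + 9 + 3 + 16 + 25 = 67.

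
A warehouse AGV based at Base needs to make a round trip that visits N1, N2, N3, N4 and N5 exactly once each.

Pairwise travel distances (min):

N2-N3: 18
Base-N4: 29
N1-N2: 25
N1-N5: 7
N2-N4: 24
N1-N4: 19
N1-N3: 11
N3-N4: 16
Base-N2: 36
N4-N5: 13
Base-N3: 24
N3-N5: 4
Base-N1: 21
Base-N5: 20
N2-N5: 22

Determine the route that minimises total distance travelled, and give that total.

Base-N1-N2-N3-N4-N5-Base: 21+25+18+16+13+20 = 113
Base-N1-N2-N3-N5-N4-Base: 21+25+18+4+13+29 = 110
Base-N1-N2-N4-N3-N5-Base: 21+25+24+16+4+20 = 110
Base-N1-N2-N4-N5-N3-Base: 21+25+24+13+4+24 = 111
Base-N1-N2-N5-N3-N4-Base: 21+25+22+4+16+29 = 117
Base-N1-N2-N5-N4-N3-Base: 21+25+22+13+16+24 = 121
Base-N1-N3-N2-N4-N5-Base: 21+11+18+24+13+20 = 107
Base-N1-N3-N2-N5-N4-Base: 21+11+18+22+13+29 = 114
Base-N1-N3-N4-N2-N5-Base: 21+11+16+24+22+20 = 114
Base-N1-N3-N4-N5-N2-Base: 21+11+16+13+22+36 = 119
Base-N1-N3-N5-N2-N4-Base: 21+11+4+22+24+29 = 111
Base-N1-N3-N5-N4-N2-Base: 21+11+4+13+24+36 = 109
Base-N1-N4-N2-N3-N5-Base: 21+19+24+18+4+20 = 106
Base-N1-N4-N2-N5-N3-Base: 21+19+24+22+4+24 = 114
… (46 more)
Base-N1-N5-N3-N2-N4-Base: 21+7+4+18+24+29 = 103  ← best
The minimum is 103.
One optimal route: Base → N1 → N5 → N3 → N2 → N4 → Base (or its reverse).

103 min — the shortest possible round trip.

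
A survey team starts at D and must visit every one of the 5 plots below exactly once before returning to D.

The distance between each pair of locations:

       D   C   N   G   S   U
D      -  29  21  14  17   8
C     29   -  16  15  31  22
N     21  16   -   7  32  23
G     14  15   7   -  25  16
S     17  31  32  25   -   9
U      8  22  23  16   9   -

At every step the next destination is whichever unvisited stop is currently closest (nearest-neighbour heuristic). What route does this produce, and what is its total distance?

94 along D → U → S → G → N → C → D.

D → [U:8 / G:14 / S:17 / N:21 / C:29] → U (8)
U → [S:9 / G:16 / C:22 / N:23] → S (9)
S → [G:25 / C:31 / N:32] → G (25)
G → [N:7 / C:15] → N (7)
N → [C:16] → C (16)
Return C→D: 29.
Total = 8 + 9 + 25 + 7 + 16 + 29 = 94.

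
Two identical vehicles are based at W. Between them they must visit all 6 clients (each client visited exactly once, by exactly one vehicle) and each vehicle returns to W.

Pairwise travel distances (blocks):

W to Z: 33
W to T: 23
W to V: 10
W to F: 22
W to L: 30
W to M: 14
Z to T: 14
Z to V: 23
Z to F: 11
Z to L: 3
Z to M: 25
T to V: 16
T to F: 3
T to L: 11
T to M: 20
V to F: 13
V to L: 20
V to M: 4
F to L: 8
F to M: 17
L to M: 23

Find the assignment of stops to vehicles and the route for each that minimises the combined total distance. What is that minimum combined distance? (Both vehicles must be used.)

Minimum combined distance: 96 blocks.

Check every non-empty split of the stops between the two vehicles; for each half take its own optimal tour:
  {Z} + {T, V, F, L, M}: 66 + 71 = 137
  {T} + {Z, V, F, L, M}: 46 + 72 = 118
  {Z, T} + {V, F, L, M}: 70 + 67 = 137
  {V} + {Z, T, F, L, M}: 20 + 76 = 96
  {Z, V} + {T, F, L, M}: 66 + 71 = 137
  {T, V} + {Z, F, L, M}: 49 + 72 = 121
  … (31 splits in total)
Best: vehicle 1 W → V → W = 20; vehicle 2 W → T → F → L → Z → M → W = 76; combined 96.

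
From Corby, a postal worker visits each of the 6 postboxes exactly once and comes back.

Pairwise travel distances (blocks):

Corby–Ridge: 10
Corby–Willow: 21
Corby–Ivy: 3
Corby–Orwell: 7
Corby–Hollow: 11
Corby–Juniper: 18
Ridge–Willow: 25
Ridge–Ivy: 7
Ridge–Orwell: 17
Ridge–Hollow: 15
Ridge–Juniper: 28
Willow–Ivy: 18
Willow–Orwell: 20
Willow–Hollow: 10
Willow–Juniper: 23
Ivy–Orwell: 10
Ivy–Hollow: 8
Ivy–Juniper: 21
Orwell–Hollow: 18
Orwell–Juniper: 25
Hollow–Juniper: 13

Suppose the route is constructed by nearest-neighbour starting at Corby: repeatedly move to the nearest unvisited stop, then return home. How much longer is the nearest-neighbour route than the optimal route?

Corby: Ivy=3, Orwell=7, Ridge=10, Hollow=11, Juniper=18, Willow=21 ⇒ Ivy
Ivy: Ridge=7, Hollow=8, Orwell=10, Willow=18, Juniper=21 ⇒ Ridge
Ridge: Hollow=15, Orwell=17, Willow=25, Juniper=28 ⇒ Hollow
Hollow: Willow=10, Juniper=13, Orwell=18 ⇒ Willow
Willow: Orwell=20, Juniper=23 ⇒ Orwell
Orwell: Juniper=25 ⇒ Juniper
NN route Corby → Ivy → Ridge → Hollow → Willow → Orwell → Juniper → Corby costs 98.
Optimal: Corby → Ridge → Ivy → Orwell → Willow → Hollow → Juniper → Corby costs 88 (by enumerating all 360 distinct tours).
Excess = 98 − 88 = 10.

10 blocks longer than the optimal tour.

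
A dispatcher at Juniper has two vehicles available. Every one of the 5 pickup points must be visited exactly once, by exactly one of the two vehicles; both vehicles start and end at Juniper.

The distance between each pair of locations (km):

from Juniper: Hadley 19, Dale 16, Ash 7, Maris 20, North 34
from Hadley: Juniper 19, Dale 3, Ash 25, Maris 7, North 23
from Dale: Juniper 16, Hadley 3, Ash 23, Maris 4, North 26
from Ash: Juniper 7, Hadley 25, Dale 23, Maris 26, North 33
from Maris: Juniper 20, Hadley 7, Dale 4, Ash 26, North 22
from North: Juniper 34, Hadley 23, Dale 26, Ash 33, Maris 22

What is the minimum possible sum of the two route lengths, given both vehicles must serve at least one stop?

There are 2^4 − 1 = 15 ways to divide the 5 stops into two non-empty groups. For each, the best each vehicle can do is its own shortest tour through its group:
  {Hadley} + {Dale, Ash, Maris, North}: 38 + 82 = 120
  {Dale} + {Hadley, Ash, Maris, North}: 32 + 88 = 120
  {Hadley, Dale} + {Ash, Maris, North}: 38 + 82 = 120
  {Ash} + {Hadley, Dale, Maris, North}: 14 + 82 = 96
  {Hadley, Ash} + {Dale, Maris, North}: 51 + 76 = 127
  {Dale, Ash} + {Hadley, Maris, North}: 46 + 82 = 128
  … (15 splits in total)
Best: vehicle 1 Juniper → Ash → Juniper = 14; vehicle 2 Juniper → Hadley → Dale → Maris → North → Juniper = 82; combined 96.

96 km — the smallest possible combined total.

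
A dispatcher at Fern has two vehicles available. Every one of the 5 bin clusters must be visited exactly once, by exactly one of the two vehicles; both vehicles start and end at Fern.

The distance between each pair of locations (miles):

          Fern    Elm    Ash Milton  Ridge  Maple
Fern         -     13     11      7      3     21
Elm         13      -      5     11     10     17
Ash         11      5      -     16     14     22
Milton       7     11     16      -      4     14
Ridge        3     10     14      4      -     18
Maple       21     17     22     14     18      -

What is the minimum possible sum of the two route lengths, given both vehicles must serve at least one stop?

There are 2^4 − 1 = 15 ways to divide the 5 stops into two non-empty groups. For each, the best each vehicle can do is its own shortest tour through its group:
  {Elm} + {Ash, Milton, Ridge, Maple}: 26 + 54 = 80
  {Ash} + {Elm, Milton, Ridge, Maple}: 22 + 51 = 73
  {Elm, Ash} + {Milton, Ridge, Maple}: 29 + 42 = 71
  {Milton} + {Elm, Ash, Ridge, Maple}: 14 + 54 = 68
  {Elm, Milton} + {Ash, Ridge, Maple}: 31 + 54 = 85
  {Ash, Milton} + {Elm, Ridge, Maple}: 34 + 51 = 85
  … (15 splits in total)
  {Ridge} + {Elm, Ash, Milton, Maple}: 6 + 54 = 60  ← best
Best: vehicle 1 Fern → Ridge → Fern = 6; vehicle 2 Fern → Ash → Elm → Maple → Milton → Fern = 54; combined 60.

60 miles — the smallest possible combined total.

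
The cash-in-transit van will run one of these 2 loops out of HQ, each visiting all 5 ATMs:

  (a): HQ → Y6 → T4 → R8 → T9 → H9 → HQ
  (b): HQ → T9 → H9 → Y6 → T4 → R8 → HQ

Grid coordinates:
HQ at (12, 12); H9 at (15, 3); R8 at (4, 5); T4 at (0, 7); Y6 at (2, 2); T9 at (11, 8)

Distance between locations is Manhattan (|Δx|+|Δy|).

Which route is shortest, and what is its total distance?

(a): 20 + 7 + 6 + 10 + 9 + 12 = 64
(b): 5 + 9 + 14 + 7 + 6 + 15 = 56

56 — (b) is the shortest.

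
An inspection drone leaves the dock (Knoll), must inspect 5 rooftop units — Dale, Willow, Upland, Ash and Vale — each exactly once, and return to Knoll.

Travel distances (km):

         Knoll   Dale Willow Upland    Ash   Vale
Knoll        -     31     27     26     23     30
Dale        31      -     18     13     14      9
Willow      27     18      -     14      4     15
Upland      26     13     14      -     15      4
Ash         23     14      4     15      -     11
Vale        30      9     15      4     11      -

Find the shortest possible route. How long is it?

Shortest round trip = 84 km.

There are 60 distinct closed tours to check (reversals are equivalent).
Knoll → Dale → Willow → Upland → Ash → Vale → Knoll: 31+18+14+15+11+30 = 119
Knoll → Dale → Willow → Upland → Vale → Ash → Knoll: 31+18+14+4+11+23 = 101
Knoll → Dale → Willow → Ash → Upland → Vale → Knoll: 31+18+4+15+4+30 = 102
Knoll → Dale → Willow → Ash → Vale → Upland → Knoll: 31+18+4+11+4+26 = 94
Knoll → Dale → Willow → Vale → Upland → Ash → Knoll: 31+18+15+4+15+23 = 106
Knoll → Dale → Willow → Vale → Ash → Upland → Knoll: 31+18+15+11+15+26 = 116
Knoll → Dale → Upland → Willow → Ash → Vale → Knoll: 31+13+14+4+11+30 = 103
Knoll → Dale → Upland → Willow → Vale → Ash → Knoll: 31+13+14+15+11+23 = 107
Knoll → Dale → Upland → Ash → Willow → Vale → Knoll: 31+13+15+4+15+30 = 108
Knoll → Dale → Upland → Ash → Vale → Willow → Knoll: 31+13+15+11+15+27 = 112
Knoll → Dale → Upland → Vale → Willow → Ash → Knoll: 31+13+4+15+4+23 = 90
Knoll → Dale → Upland → Vale → Ash → Willow → Knoll: 31+13+4+11+4+27 = 90
Knoll → Dale → Ash → Willow → Upland → Vale → Knoll: 31+14+4+14+4+30 = 97
Knoll → Dale → Ash → Willow → Vale → Upland → Knoll: 31+14+4+15+4+26 = 94
… (46 more)
Knoll → Willow → Ash → Dale → Vale → Upland → Knoll: 27+4+14+9+4+26 = 84  ← best
The minimum is 84.
One optimal route: Knoll → Willow → Ash → Dale → Vale → Upland → Knoll (or its reverse).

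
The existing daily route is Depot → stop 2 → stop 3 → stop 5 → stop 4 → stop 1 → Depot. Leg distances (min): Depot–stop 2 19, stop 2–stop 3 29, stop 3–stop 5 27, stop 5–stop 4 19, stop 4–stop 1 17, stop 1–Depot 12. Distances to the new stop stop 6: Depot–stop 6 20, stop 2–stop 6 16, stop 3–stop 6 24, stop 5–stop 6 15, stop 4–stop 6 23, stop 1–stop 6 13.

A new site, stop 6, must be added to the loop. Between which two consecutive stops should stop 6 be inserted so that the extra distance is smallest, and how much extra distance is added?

Adding 11 min by placing stop 6 on the stop 2–stop 3 leg.

Insertion cost between consecutive stops i–j is d(i,stop 6) + d(stop 6,j) − d(i,j):
  between Depot and stop 2: 20 + 16 − 19 = 17
  between stop 2 and stop 3: 16 + 24 − 29 = 11
  between stop 3 and stop 5: 24 + 15 − 27 = 12
  between stop 5 and stop 4: 15 + 23 − 19 = 19
  between stop 4 and stop 1: 23 + 13 − 17 = 19
  between stop 1 and Depot: 13 + 20 − 12 = 21
Cheapest insertion is between stop 2 and stop 3, adding 11.
New total = 123 + 11 = 134.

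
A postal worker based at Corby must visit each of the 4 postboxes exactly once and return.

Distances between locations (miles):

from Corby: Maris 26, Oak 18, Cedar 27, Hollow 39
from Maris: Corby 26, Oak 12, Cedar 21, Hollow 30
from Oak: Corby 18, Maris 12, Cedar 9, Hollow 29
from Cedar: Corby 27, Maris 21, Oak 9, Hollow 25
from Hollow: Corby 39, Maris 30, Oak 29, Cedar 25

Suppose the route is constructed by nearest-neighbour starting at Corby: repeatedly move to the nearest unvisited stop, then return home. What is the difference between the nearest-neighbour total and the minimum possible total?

Excess over optimum: 9 miles.

Corby: Oak=18, Maris=26, Cedar=27, Hollow=39 ⇒ Oak
Oak: Cedar=9, Maris=12, Hollow=29 ⇒ Cedar
Cedar: Maris=21, Hollow=25 ⇒ Maris
Maris: Hollow=30 ⇒ Hollow
NN route Corby → Oak → Cedar → Maris → Hollow → Corby costs 117.
Optimal: Corby → Maris → Hollow → Cedar → Oak → Corby costs 108 (by enumerating all 12 distinct tours).
Excess = 117 − 108 = 9.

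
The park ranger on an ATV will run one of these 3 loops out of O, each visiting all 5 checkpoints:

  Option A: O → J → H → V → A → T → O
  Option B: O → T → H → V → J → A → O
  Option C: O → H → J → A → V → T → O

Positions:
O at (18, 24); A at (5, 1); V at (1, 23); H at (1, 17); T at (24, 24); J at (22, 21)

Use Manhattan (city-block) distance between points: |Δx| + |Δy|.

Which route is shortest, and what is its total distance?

112 — Option A is the shortest.

Option A: 7 + 25 + 6 + 26 + 42 + 6 = 112
Option B: 6 + 30 + 6 + 23 + 37 + 36 = 138
Option C: 24 + 25 + 37 + 26 + 24 + 6 = 142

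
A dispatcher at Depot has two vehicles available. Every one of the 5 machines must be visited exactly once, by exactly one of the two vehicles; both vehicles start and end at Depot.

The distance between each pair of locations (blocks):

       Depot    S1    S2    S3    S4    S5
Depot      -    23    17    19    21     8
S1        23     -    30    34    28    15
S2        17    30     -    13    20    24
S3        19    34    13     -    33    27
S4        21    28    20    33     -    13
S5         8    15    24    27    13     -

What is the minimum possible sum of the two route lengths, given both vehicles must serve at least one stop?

Try each way of splitting the stops between the two vehicles (each non-empty) and, for each split, find the best tour for each vehicle:
  {S1} + {S2, S3, S4, S5}: 46 + 73 = 119
  {S2} + {S1, S3, S4, S5}: 34 + 102 = 136
  {S1, S2} + {S3, S4, S5}: 70 + 73 = 143
  {S3} + {S1, S2, S4, S5}: 38 + 88 = 126
  {S1, S3} + {S2, S4, S5}: 76 + 58 = 134
  {S2, S3} + {S1, S4, S5}: 49 + 72 = 121
  … (15 splits in total)
Best: vehicle 1 Depot → S1 → Depot = 46; vehicle 2 Depot → S3 → S2 → S4 → S5 → Depot = 73; combined 119.

Minimum combined distance: 119 blocks.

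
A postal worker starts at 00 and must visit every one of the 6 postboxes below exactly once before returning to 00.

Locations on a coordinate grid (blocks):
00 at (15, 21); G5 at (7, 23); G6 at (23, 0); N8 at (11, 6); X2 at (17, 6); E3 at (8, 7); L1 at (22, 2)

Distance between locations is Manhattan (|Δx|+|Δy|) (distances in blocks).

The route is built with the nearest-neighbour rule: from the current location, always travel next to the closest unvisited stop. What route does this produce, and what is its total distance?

Total distance 78 blocks via the nearest-neighbour route 00 → G5 → E3 → N8 → X2 → L1 → G6 → 00.

At 00 the remaining stops are G5 10, X2 17, N8 19, E3 21, L1 26, G6 29; go to G5.
At G5 the remaining stops are E3 17, N8 21, X2 27, L1 36, G6 39; go to E3.
At E3 the remaining stops are N8 4, X2 10, L1 19, G6 22; go to N8.
At N8 the remaining stops are X2 6, L1 15, G6 18; go to X2.
At X2 the remaining stops are L1 9, G6 12; go to L1.
At L1 the remaining stops are G6 3; go to G6.
Return G6→00: 29.
Total = 10 + 17 + 4 + 6 + 9 + 3 + 29 = 78.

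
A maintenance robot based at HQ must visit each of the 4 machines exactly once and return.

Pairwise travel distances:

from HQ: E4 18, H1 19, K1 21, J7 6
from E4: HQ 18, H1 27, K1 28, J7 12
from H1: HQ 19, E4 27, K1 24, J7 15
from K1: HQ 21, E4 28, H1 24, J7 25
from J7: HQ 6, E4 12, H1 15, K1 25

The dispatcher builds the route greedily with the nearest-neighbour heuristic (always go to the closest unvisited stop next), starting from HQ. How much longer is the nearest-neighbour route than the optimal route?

Excess over optimum: 1.

HQ: J7=6, E4=18, H1=19, K1=21 ⇒ J7
J7: E4=12, H1=15, K1=25 ⇒ E4
E4: H1=27, K1=28 ⇒ H1
H1: K1=24 ⇒ K1
NN route HQ → J7 → E4 → H1 → K1 → HQ costs 90.
Optimal: HQ → H1 → K1 → E4 → J7 → HQ costs 89 (by enumerating all 12 distinct tours).
Excess = 90 − 89 = 1.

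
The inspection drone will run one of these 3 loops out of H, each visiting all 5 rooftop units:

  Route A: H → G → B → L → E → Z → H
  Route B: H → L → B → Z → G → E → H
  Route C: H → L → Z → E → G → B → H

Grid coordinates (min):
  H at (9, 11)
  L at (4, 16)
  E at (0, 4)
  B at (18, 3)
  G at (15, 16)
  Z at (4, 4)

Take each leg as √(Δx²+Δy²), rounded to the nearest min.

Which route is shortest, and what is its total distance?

Route A: 8 + 13 + 19 + 13 + 4 + 9 = 66
Route B: 7 + 19 + 14 + 16 + 19 + 11 = 86
Route C: 7 + 12 + 4 + 19 + 13 + 12 = 67

Shortest is Route A, total 66 min.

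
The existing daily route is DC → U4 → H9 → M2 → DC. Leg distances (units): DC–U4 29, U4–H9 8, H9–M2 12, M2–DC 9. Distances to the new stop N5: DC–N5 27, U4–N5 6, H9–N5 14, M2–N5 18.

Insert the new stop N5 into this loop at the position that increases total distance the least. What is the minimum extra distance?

Adding 4 by placing N5 on the DC–U4 leg.

Insertion cost between consecutive stops i–j is d(i,N5) + d(N5,j) − d(i,j):
  between DC and U4: 27 + 6 − 29 = 4
  between U4 and H9: 6 + 14 − 8 = 12
  between H9 and M2: 14 + 18 − 12 = 20
  between M2 and DC: 18 + 27 − 9 = 36
Cheapest insertion is between DC and U4, adding 4.
New total = 58 + 4 = 62.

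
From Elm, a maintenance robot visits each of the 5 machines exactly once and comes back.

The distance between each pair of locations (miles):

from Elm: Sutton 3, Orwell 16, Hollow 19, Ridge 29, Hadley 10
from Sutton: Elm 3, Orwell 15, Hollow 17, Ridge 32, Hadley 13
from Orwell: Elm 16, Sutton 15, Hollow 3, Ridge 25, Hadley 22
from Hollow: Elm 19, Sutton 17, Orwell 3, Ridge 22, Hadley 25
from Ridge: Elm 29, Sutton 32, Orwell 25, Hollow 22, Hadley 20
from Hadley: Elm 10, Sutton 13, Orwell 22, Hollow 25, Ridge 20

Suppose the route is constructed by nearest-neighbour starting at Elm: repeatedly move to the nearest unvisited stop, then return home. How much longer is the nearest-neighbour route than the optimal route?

From Elm: Sutton=3, Hadley=10, Orwell=16, Hollow=19, Ridge=29 → choose Sutton (3).
From Sutton: Hadley=13, Orwell=15, Hollow=17, Ridge=32 → choose Hadley (13).
From Hadley: Ridge=20, Orwell=22, Hollow=25 → choose Ridge (20).
From Ridge: Hollow=22, Orwell=25 → choose Hollow (22).
From Hollow: Orwell=3 → choose Orwell (3).
NN route Elm → Sutton → Hadley → Ridge → Hollow → Orwell → Elm costs 77.
Optimal: Elm → Sutton → Orwell → Hollow → Ridge → Hadley → Elm costs 73 (by enumerating all 60 distinct tours).
Excess = 77 − 73 = 4.

4 miles longer than the optimal tour.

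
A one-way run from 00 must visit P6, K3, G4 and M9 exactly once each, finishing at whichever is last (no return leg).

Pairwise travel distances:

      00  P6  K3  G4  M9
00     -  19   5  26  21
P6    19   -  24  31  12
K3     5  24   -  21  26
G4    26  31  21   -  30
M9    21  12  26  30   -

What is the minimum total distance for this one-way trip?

Shortest open route: 68.

There are 4! = 24 possible orderings.
00→P6→K3→G4→M9: 19+24+21+30 = 94
00→P6→K3→M9→G4: 19+24+26+30 = 99
00→P6→G4→K3→M9: 19+31+21+26 = 97
00→P6→G4→M9→K3: 19+31+30+26 = 106
00→P6→M9→K3→G4: 19+12+26+21 = 78
00→P6→M9→G4→K3: 19+12+30+21 = 82
00→K3→P6→G4→M9: 5+24+31+30 = 90
00→K3→P6→M9→G4: 5+24+12+30 = 71
00→K3→G4→P6→M9: 5+21+31+12 = 69
00→K3→G4→M9→P6: 5+21+30+12 = 68
00→K3→M9→P6→G4: 5+26+12+31 = 74
00→K3→M9→G4→P6: 5+26+30+31 = 92
00→G4→P6→K3→M9: 26+31+24+26 = 107
00→G4→P6→M9→K3: 26+31+12+26 = 95
… (10 more)
The minimum is 68.
One shortest path: 00 → K3 → G4 → M9 → P6.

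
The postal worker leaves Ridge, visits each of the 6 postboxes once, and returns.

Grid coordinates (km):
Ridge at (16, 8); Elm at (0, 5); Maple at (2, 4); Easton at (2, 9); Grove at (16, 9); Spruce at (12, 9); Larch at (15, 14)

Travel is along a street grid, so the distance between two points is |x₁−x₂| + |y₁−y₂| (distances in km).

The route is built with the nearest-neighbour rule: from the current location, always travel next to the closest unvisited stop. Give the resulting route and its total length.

At Ridge the remaining stops are Grove 1, Spruce 5, Larch 7, Easton 15, Maple 18, Elm 19; go to Grove.
At Grove the remaining stops are Spruce 4, Larch 6, Easton 14, Maple 19, Elm 20; go to Spruce.
At Spruce the remaining stops are Larch 8, Easton 10, Maple 15, Elm 16; go to Larch.
At Larch the remaining stops are Easton 18, Maple 23, Elm 24; go to Easton.
At Easton the remaining stops are Maple 5, Elm 6; go to Maple.
At Maple the remaining stops are Elm 3; go to Elm.
Return Elm→Ridge: 19.
Total = 1 + 4 + 8 + 18 + 5 + 3 + 19 = 58.

58 km along Ridge → Grove → Spruce → Larch → Easton → Maple → Elm → Ridge.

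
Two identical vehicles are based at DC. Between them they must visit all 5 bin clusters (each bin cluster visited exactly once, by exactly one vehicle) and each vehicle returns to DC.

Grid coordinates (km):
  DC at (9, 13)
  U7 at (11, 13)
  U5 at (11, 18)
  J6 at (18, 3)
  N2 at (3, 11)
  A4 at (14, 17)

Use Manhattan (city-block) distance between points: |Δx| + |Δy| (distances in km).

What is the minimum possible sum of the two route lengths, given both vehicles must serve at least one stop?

Minimum combined distance: 64 km.

Check every non-empty split of the stops between the two vehicles; for each half take its own optimal tour:
  {U7} + {U5, J6, N2, A4}: 4 + 60 = 64
  {U5} + {U7, J6, N2, A4}: 14 + 58 = 72
  {U7, U5} + {J6, N2, A4}: 14 + 58 = 72
  {J6} + {U7, U5, N2, A4}: 38 + 36 = 74
  {U7, J6} + {U5, N2, A4}: 38 + 36 = 74
  {U5, J6} + {U7, N2, A4}: 48 + 34 = 82
  … (15 splits in total)
Best: vehicle 1 DC → U7 → DC = 4; vehicle 2 DC → U5 → A4 → J6 → N2 → DC = 60; combined 64.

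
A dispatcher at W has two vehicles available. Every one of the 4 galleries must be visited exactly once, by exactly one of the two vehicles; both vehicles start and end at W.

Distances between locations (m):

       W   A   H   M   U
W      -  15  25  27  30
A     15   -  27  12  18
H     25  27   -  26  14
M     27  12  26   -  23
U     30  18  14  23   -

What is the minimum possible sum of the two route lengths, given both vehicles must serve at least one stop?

Check every non-empty split of the stops between the two vehicles; for each half take its own optimal tour:
  {A} + {H, M, U}: 30 + 89 = 119
  {H} + {A, M, U}: 50 + 80 = 130
  {A, H} + {M, U}: 67 + 80 = 147
  {M} + {A, H, U}: 54 + 72 = 126
  {A, M} + {H, U}: 54 + 69 = 123
  {H, M} + {A, U}: 78 + 63 = 141
  … (7 splits in total)
Best: vehicle 1 W → A → W = 30; vehicle 2 W → H → U → M → W = 89; combined 119.

Minimum combined distance: 119 m.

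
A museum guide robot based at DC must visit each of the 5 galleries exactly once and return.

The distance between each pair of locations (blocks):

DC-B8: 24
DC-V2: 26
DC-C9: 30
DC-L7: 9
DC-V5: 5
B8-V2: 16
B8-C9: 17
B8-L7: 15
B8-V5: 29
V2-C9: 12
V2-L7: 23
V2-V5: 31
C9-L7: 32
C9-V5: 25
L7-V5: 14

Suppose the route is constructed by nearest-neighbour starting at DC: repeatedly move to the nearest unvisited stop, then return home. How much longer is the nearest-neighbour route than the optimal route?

From DC: V5=5, L7=9, B8=24, V2=26, C9=30 → choose V5 (5).
From V5: L7=14, C9=25, B8=29, V2=31 → choose L7 (14).
From L7: B8=15, V2=23, C9=32 → choose B8 (15).
From B8: V2=16, C9=17 → choose V2 (16).
From V2: C9=12 → choose C9 (12).
NN route DC → V5 → L7 → B8 → V2 → C9 → DC costs 92.
Optimal: DC → L7 → B8 → V2 → C9 → V5 → DC costs 82 (by enumerating all 60 distinct tours).
Excess = 92 − 82 = 10.

The nearest-neighbour route is 10 blocks longer than optimal.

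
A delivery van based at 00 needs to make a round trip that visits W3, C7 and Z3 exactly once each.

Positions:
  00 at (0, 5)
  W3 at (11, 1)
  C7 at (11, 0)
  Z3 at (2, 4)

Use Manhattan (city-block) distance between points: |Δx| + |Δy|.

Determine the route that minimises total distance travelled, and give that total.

Minimum total distance: 32.

00 → W3 → C7 → Z3 → 00: 15+1+13+3 = 32
00 → W3 → Z3 → C7 → 00: 15+12+13+16 = 56
00 → C7 → W3 → Z3 → 00: 16+1+12+3 = 32
The minimum is 32.
One optimal route: 00 → W3 → C7 → Z3 → 00 (or its reverse).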